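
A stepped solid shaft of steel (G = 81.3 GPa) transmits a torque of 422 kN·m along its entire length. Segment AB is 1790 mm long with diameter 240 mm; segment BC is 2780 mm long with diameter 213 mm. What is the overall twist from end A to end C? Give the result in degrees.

J_AB = π(0.240)⁴/32 = 3.26×10^-4 m⁴; J_BC = π(0.213)⁴/32 = 2.02×10^-4 m⁴.
θ = (T/G)·Σ L_i/J_i = (422000/81.3×10⁹)·(1.79/3.26×10^-4 + 2.78/2.02×10^-4) = 0.09993 rad.

5.73°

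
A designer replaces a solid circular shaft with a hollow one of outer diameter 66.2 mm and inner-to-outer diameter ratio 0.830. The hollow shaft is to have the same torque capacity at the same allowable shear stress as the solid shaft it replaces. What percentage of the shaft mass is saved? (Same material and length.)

Equal τ_max and T ⇒ the solid shaft needs d_s³ = d_o³(1−k⁴), so d_s = 66.2·(1−0.830⁴)^(1/3) = 53.42 mm.
Area ratio A_h/A_s = d_o²(1−k²)/d_s² = (1−k²)/(1−k⁴)^(2/3) = 0.4778.
Mass saving = 1 − 0.4778 = 52.2 %.

52.2 %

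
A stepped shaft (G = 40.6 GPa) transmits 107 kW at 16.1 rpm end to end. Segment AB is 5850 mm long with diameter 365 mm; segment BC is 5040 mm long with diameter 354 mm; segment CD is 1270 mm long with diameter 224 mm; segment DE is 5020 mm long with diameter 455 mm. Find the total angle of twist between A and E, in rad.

0.0203 rad

ω = 2π·16.1/60 = 1.686 rad/s, so T = P/ω = 107×10³ / 1.686 = 63460 N·m.
J_AB = π(0.365)⁴/32 = 1.74×10^-3 m⁴; J_BC = π(0.354)⁴/32 = 1.54×10^-3 m⁴; J_CD = π(0.224)⁴/32 = 2.47×10^-4 m⁴; J_DE = π(0.455)⁴/32 = 4.21×10^-3 m⁴.
θ = (T/G)·Σ L_i/J_i = (63460/40.6×10⁹)·(5.85/1.74×10^-3 + 5.04/1.54×10^-3 + 1.27/2.47×10^-4 + 5.02/4.21×10^-3) = 0.02025 rad.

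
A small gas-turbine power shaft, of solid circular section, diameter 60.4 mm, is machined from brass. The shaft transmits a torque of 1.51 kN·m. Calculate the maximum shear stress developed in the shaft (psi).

5060 psi

J = πd⁴/32 = π(0.0604)⁴/32 = 1.307×10^-6 m⁴.
τ_max = T·r/J = 1510 × 0.0302 / 1.307×10^-6 = 3.490×10^7 Pa.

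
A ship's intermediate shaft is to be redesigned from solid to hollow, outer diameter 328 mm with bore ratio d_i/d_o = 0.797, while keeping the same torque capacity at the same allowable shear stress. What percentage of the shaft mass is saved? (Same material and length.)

Equal τ_max and T ⇒ the solid shaft needs d_s³ = d_o³(1−k⁴), so d_s = 328·(1−0.797⁴)^(1/3) = 276.1 mm.
Area ratio A_h/A_s = d_o²(1−k²)/d_s² = (1−k²)/(1−k⁴)^(2/3) = 0.5148.
Mass saving = 1 − 0.5148 = 48.5 %.

48.5 %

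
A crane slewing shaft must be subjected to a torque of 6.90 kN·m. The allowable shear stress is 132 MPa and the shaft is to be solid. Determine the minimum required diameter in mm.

64.3 mm

For a solid shaft τ_max = 16T/(πd³), so d = (16T/(π τ_allow))^(1/3) = (16·6900/(π·1.32×10^8))^(1/3) = 0.06433 m.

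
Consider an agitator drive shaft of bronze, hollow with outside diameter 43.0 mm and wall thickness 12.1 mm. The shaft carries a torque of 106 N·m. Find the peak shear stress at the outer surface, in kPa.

J = π(d_o⁴ − d_i⁴)/32 = π(0.0430⁴ − 0.0188⁴)/32 = 3.234×10^-7 m⁴.
τ_max = T·r/J = 106.0 × 0.0215 / 3.234×10^-7 = 7.048×10^6 Pa.

7050 kPa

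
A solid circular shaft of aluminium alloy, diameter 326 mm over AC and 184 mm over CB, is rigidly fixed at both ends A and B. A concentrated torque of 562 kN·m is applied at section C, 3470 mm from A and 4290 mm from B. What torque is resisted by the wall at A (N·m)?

Compatibility: T_A·a/J_AC = T_B·b/J_CB with T_A + T_B = T₀.
J_AC = 1.11×10^-3 m⁴, J_CB = 1.13×10^-4 m⁴, so T_A = T₀·(J_AC/a)/((J_AC/a)+(J_CB/b)) = 519400 N·m, T_B = 42630 N·m.

519000 N·m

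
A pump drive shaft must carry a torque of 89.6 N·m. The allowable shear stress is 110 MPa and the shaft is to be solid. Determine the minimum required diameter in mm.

For a solid shaft τ_max = 16T/(πd³), so d = (16T/(π τ_allow))^(1/3) = (16·89.60/(π·1.10×10^8))^(1/3) = 0.01607 m.

16.1 mm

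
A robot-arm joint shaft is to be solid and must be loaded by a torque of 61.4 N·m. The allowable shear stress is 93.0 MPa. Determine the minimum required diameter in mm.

15.0 mm

For a solid shaft τ_max = 16T/(πd³), so d = (16T/(π τ_allow))^(1/3) = (16·61.40/(π·9.30×10^7))^(1/3) = 0.01498 m.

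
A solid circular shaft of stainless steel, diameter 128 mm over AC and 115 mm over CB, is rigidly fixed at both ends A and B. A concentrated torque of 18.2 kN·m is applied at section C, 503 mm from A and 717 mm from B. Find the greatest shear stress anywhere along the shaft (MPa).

Compatibility: T_A·a/J_AC = T_B·b/J_CB with T_A + T_B = T₀.
J_AC = 2.64×10^-5 m⁴, J_CB = 1.72×10^-5 m⁴, so T_A = T₀·(J_AC/a)/((J_AC/a)+(J_CB/b)) = 12490 N·m, T_B = 5709 N·m.
τ in each portion: τ_AC = 3.03×10^7 Pa, τ_CB = 1.91×10^7 Pa; maximum is in AC.
τ_max = T_AC·r/J = 12490·0.0640/2.64×10^-5 = 3.033×10^7 Pa.

30.3 MPa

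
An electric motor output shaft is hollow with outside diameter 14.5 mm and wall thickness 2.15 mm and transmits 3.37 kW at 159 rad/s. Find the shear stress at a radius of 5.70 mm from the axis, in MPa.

36.9 MPa

ω = 159 rad/s, so T = P/ω = 3.37×10³ / 159.0 = 21.19 N·m.
J = π(d_o⁴ − d_i⁴)/32 = π(0.0145⁴ − 0.0102⁴)/32 = 3.277×10^-9 m⁴.
Shear stress varies linearly with radius: τ = T·r/J = 21.19 × 0.00570 / 3.277×10^-9 = 3.686×10^7 Pa.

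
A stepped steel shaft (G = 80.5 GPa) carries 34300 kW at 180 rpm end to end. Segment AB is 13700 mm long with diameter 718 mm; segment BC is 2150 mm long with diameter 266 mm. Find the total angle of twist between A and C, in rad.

0.111 rad

ω = 2π·180/60 = 18.85 rad/s, so T = P/ω = 34300×10³ / 18.85 = 1.820e6 N·m.
J_AB = π(0.718)⁴/32 = 0.0261 m⁴; J_BC = π(0.266)⁴/32 = 4.92×10^-4 m⁴.
θ = (T/G)·Σ L_i/J_i = (1.820e6/80.5×10⁹)·(13.7/0.0261 + 2.15/4.92×10^-4) = 0.1107 rad.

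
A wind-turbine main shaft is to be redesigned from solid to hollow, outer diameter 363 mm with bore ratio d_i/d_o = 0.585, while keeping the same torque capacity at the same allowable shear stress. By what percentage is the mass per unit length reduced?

28.5 %

Equal τ_max and T ⇒ the solid shaft needs d_s³ = d_o³(1−k⁴), so d_s = 363·(1−0.585⁴)^(1/3) = 348.2 mm.
Area ratio A_h/A_s = d_o²(1−k²)/d_s² = (1−k²)/(1−k⁴)^(2/3) = 0.7147.
Mass saving = 1 − 0.7147 = 28.5 %.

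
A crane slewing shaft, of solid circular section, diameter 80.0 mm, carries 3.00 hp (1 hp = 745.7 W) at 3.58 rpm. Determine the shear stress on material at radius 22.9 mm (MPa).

ω = 2π·3.58/60 = 0.3749 rad/s, so T = P/ω = 3.00×745.7 / 0.3749 = 5967 N·m.
J = πd⁴/32 = π(0.0800)⁴/32 = 4.021×10^-6 m⁴.
Shear stress varies linearly with radius: τ = T·r/J = 5967 × 0.0229 / 4.021×10^-6 = 3.398×10^7 Pa.

34.0 MPa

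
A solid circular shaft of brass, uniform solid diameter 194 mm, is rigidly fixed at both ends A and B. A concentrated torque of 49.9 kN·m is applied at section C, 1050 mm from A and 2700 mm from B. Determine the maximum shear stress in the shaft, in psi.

With uniform GJ and both ends fixed, compatibility θ_AC = θ_CB gives T_A·a = T_B·b, together with T_A + T_B = T₀.
T_A = T₀·b/(a+b) = 49900·2700/3750 = 35930 N·m; T_B = 13970 N·m.
τ in each portion: τ_AC = 2.51×10^7 Pa, τ_CB = 9.75×10^6 Pa; maximum is in AC.
τ_max = T_AC·r/J = 35930·0.0970/1.39×10^-4 = 2.506×10^7 Pa.

3630 psi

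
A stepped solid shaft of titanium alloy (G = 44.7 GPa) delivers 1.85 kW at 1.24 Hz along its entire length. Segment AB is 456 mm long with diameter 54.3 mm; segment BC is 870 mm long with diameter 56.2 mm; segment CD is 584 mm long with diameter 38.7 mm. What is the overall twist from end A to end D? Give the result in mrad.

ω = 2π·1.24 = 7.791 rad/s, so T = P/ω = 1.85×10³ / 7.791 = 237.4 N·m.
J_AB = π(0.0543)⁴/32 = 8.53×10^-7 m⁴; J_BC = π(0.0562)⁴/32 = 9.79×10^-7 m⁴; J_CD = π(0.0387)⁴/32 = 2.20×10^-7 m⁴.
θ = (T/G)·Σ L_i/J_i = (237.4/44.7×10⁹)·(0.456/8.53×10^-7 + 0.870/9.79×10^-7 + 0.584/2.20×10^-7) = 0.02164 rad.

21.6 mrad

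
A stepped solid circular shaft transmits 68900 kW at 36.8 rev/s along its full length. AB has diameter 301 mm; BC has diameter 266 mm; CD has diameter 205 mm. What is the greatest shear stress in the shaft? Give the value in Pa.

1.76e8 Pa

ω = 2π·36.8 = 231.2 rad/s, so T = P/ω = 68900×10³ / 231.2 = 298000 N·m.
Under the same torque, τ_max = 16T/(πd³) is largest where d is smallest — segment CD (d = 205 mm).
τ_max = 16·298000/(π·(0.205)³) = 1.762×10^8 Pa.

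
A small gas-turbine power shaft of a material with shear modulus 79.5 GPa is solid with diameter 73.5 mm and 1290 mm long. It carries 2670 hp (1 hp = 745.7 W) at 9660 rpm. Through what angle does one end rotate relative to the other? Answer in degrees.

ω = 2π·9660/60 = 1012 rad/s, so T = P/ω = 2670×745.7 / 1012 = 1968 N·m.
J = πd⁴/32 = π(0.0735)⁴/32 = 2.865×10^-6 m⁴.
θ = T·L/(G·J) = 1968 × 1.29 / (79.5×10⁹ × 2.865×10^-6) = 0.01115 rad.

0.639°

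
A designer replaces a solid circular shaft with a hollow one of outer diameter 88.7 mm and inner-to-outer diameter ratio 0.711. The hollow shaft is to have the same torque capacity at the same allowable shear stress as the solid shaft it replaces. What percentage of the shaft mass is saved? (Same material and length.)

Equal τ_max and T ⇒ the solid shaft needs d_s³ = d_o³(1−k⁴), so d_s = 88.7·(1−0.711⁴)^(1/3) = 80.39 mm.
Area ratio A_h/A_s = d_o²(1−k²)/d_s² = (1−k²)/(1−k⁴)^(2/3) = 0.6020.
Mass saving = 1 − 0.6020 = 39.8 %.

39.8 %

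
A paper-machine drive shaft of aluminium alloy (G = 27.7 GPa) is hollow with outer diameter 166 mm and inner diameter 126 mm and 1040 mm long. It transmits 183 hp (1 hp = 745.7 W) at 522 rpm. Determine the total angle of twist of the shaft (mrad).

1.88 mrad

ω = 2π·522/60 = 54.66 rad/s, so T = P/ω = 183×745.7 / 54.66 = 2496 N·m.
J = π(d_o⁴ − d_i⁴)/32 = π(0.166⁴ − 0.126⁴)/32 = 4.980×10^-5 m⁴.
θ = T·L/(G·J) = 2496 × 1.04 / (27.7×10⁹ × 4.980×10^-5) = 1.882×10^-3 rad.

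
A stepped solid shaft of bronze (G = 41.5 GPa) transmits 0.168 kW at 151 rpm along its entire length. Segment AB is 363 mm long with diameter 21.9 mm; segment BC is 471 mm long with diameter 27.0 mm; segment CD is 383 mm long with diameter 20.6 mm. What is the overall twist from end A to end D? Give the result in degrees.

ω = 2π·151/60 = 15.81 rad/s, so T = P/ω = 0.168×10³ / 15.81 = 10.62 N·m.
J_AB = π(0.0219)⁴/32 = 2.26×10^-8 m⁴; J_BC = π(0.0270)⁴/32 = 5.22×10^-8 m⁴; J_CD = π(0.0206)⁴/32 = 1.77×10^-8 m⁴.
θ = (T/G)·Σ L_i/J_i = (10.62/41.5×10⁹)·(0.363/2.26×10^-8 + 0.471/5.22×10^-8 + 0.383/1.77×10^-8) = 0.01197 rad.

0.686°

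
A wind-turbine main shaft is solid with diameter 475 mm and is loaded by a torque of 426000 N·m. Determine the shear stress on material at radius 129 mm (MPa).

J = πd⁴/32 = π(0.475)⁴/32 = 4.998×10^-3 m⁴.
Shear stress varies linearly with radius: τ = T·r/J = 426000 × 0.129 / 4.998×10^-3 = 1.100×10^7 Pa.

11.0 MPa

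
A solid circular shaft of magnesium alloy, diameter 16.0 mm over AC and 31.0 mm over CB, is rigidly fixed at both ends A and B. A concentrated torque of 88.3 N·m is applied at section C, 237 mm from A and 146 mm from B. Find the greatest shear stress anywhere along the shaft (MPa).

Compatibility: T_A·a/J_AC = T_B·b/J_CB with T_A + T_B = T₀.
J_AC = 6.43×10^-9 m⁴, J_CB = 9.07×10^-8 m⁴, so T_A = T₀·(J_AC/a)/((J_AC/a)+(J_CB/b)) = 3.698 N·m, T_B = 84.60 N·m.
τ in each portion: τ_AC = 4.60×10^6 Pa, τ_CB = 1.45×10^7 Pa; maximum is in CB.
τ_max = T_CB·r/J = 84.60·0.0155/9.07×10^-8 = 1.446×10^7 Pa.

14.5 MPa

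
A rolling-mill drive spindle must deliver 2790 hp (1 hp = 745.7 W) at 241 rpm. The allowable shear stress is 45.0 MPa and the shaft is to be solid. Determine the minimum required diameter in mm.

ω = 2π·241/60 = 25.24 rad/s, so T = P/ω = 2790×745.7 / 25.24 = 82440 N·m.
For a solid shaft τ_max = 16T/(πd³), so d = (16T/(π τ_allow))^(1/3) = (16·82440/(π·4.50×10^7))^(1/3) = 0.2105 m.

211 mm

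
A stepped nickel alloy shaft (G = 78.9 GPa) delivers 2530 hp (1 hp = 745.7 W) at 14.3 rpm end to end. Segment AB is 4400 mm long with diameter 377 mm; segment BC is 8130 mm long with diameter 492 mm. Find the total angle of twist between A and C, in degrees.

ω = 2π·14.3/60 = 1.497 rad/s, so T = P/ω = 2530×745.7 / 1.497 = 1.260e6 N·m.
J_AB = π(0.377)⁴/32 = 1.98×10^-3 m⁴; J_BC = π(0.492)⁴/32 = 5.75×10^-3 m⁴.
θ = (T/G)·Σ L_i/J_i = (1.260e6/78.9×10⁹)·(4.40/1.98×10^-3 + 8.13/5.75×10^-3) = 0.05799 rad.

3.32°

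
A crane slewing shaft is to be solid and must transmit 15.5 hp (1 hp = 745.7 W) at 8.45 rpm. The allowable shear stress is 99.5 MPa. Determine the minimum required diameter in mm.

87.4 mm

ω = 2π·8.45/60 = 0.8849 rad/s, so T = P/ω = 15.5×745.7 / 0.8849 = 13060 N·m.
For a solid shaft τ_max = 16T/(πd³), so d = (16T/(π τ_allow))^(1/3) = (16·13060/(π·9.95×10^7))^(1/3) = 0.08744 m.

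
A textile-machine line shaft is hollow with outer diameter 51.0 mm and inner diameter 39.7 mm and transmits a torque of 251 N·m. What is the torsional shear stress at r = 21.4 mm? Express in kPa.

12800 kPa

J = π(d_o⁴ − d_i⁴)/32 = π(0.0510⁴ − 0.0397⁴)/32 = 4.203×10^-7 m⁴.
Shear stress varies linearly with radius: τ = T·r/J = 251.0 × 0.0214 / 4.203×10^-7 = 1.278×10^7 Pa.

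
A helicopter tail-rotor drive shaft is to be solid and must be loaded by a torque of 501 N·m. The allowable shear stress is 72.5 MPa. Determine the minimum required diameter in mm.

For a solid shaft τ_max = 16T/(πd³), so d = (16T/(π τ_allow))^(1/3) = (16·501.0/(π·7.25×10^7))^(1/3) = 0.03277 m.

32.8 mm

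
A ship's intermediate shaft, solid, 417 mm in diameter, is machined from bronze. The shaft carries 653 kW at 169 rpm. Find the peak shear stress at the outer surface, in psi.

376 psi

ω = 2π·169/60 = 17.70 rad/s, so T = P/ω = 653×10³ / 17.70 = 36900 N·m.
J = πd⁴/32 = π(0.417)⁴/32 = 2.969×10^-3 m⁴.
τ_max = T·r/J = 36900 × 0.208 / 2.969×10^-3 = 2.592×10^6 Pa.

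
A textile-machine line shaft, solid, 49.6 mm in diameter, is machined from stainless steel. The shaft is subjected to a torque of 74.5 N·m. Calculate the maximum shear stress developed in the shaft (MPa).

J = πd⁴/32 = π(0.0496)⁴/32 = 5.942×10^-7 m⁴.
τ_max = T·r/J = 74.50 × 0.0248 / 5.942×10^-7 = 3.109×10^6 Pa.

3.11 MPa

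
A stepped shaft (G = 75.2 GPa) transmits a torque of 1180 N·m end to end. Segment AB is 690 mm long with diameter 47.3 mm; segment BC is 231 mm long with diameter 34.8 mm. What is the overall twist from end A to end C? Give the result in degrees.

J_AB = π(0.0473)⁴/32 = 4.91×10^-7 m⁴; J_BC = π(0.0348)⁴/32 = 1.44×10^-7 m⁴.
θ = (T/G)·Σ L_i/J_i = (1180/75.2×10⁹)·(0.690/4.91×10^-7 + 0.231/1.44×10^-7) = 0.04721 rad.

2.70°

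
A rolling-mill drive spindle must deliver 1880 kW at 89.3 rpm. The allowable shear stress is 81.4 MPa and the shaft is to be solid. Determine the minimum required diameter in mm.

233 mm

ω = 2π·89.3/60 = 9.351 rad/s, so T = P/ω = 1880×10³ / 9.351 = 201000 N·m.
For a solid shaft τ_max = 16T/(πd³), so d = (16T/(π τ_allow))^(1/3) = (16·201000/(π·8.14×10^7))^(1/3) = 0.2326 m.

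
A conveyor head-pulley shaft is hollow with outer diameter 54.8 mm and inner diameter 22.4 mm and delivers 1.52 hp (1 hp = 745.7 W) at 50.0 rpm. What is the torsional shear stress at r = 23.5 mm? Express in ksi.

ω = 2π·50.0/60 = 5.236 rad/s, so T = P/ω = 1.52×745.7 / 5.236 = 216.5 N·m.
J = π(d_o⁴ − d_i⁴)/32 = π(0.0548⁴ − 0.0224⁴)/32 = 8.606×10^-7 m⁴.
Shear stress varies linearly with radius: τ = T·r/J = 216.5 × 0.0235 / 8.606×10^-7 = 5.911×10^6 Pa.

0.857 ksi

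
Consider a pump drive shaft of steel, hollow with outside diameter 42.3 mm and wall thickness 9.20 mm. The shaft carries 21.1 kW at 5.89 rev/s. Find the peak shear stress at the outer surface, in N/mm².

ω = 2π·5.89 = 37.01 rad/s, so T = P/ω = 21.1×10³ / 37.01 = 570.1 N·m.
J = π(d_o⁴ − d_i⁴)/32 = π(0.0423⁴ − 0.0239⁴)/32 = 2.823×10^-7 m⁴.
τ_max = T·r/J = 570.1 × 0.0211 / 2.823×10^-7 = 4.272×10^7 Pa.

42.7 N/mm²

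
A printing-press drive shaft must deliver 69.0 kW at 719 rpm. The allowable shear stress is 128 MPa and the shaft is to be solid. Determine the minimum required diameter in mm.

33.2 mm

ω = 2π·719/60 = 75.29 rad/s, so T = P/ω = 69.0×10³ / 75.29 = 916.4 N·m.
For a solid shaft τ_max = 16T/(πd³), so d = (16T/(π τ_allow))^(1/3) = (16·916.4/(π·1.28×10^8))^(1/3) = 0.03316 m.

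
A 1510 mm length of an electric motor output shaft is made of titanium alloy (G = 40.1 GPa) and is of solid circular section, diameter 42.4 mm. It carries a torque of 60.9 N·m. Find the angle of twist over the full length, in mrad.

7.23 mrad

J = πd⁴/32 = π(0.0424)⁴/32 = 3.173×10^-7 m⁴.
θ = T·L/(G·J) = 60.90 × 1.51 / (40.1×10⁹ × 3.173×10^-7) = 7.227×10^-3 rad.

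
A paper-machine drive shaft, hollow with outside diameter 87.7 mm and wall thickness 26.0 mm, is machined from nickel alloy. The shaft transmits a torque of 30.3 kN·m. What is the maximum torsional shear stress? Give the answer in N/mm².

235 N/mm²

J = π(d_o⁴ − d_i⁴)/32 = π(0.0877⁴ − 0.0357⁴)/32 = 5.648×10^-6 m⁴.
τ_max = T·r/J = 30300 × 0.0439 / 5.648×10^-6 = 2.352×10^8 Pa.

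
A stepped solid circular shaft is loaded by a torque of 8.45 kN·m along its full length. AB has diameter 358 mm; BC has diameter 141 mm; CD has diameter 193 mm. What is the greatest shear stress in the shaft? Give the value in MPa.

15.4 MPa

Under the same torque, τ_max = 16T/(πd³) is largest where d is smallest — segment BC (d = 141 mm).
τ_max = 16·8450/(π·(0.141)³) = 1.535×10^7 Pa.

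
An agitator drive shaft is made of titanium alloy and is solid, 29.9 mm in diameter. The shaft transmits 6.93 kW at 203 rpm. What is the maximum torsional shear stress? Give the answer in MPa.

ω = 2π·203/60 = 21.26 rad/s, so T = P/ω = 6.93×10³ / 21.26 = 326.0 N·m.
J = πd⁴/32 = π(0.0299)⁴/32 = 7.847×10^-8 m⁴.
τ_max = T·r/J = 326.0 × 0.0149 / 7.847×10^-8 = 6.211×10^7 Pa.

62.1 MPa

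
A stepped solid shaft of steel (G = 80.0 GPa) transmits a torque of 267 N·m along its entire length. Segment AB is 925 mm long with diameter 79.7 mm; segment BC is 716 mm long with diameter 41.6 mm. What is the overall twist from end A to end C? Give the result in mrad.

J_AB = π(0.0797)⁴/32 = 3.96×10^-6 m⁴; J_BC = π(0.0416)⁴/32 = 2.94×10^-7 m⁴.
θ = (T/G)·Σ L_i/J_i = (267.0/80.0×10⁹)·(0.925/3.96×10^-6 + 0.716/2.94×10^-7) = 8.907×10^-3 rad.

8.91 mrad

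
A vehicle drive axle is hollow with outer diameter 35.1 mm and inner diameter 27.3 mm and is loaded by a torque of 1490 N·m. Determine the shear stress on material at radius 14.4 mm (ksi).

32.9 ksi

J = π(d_o⁴ − d_i⁴)/32 = π(0.0351⁴ − 0.0273⁴)/32 = 9.448×10^-8 m⁴.
Shear stress varies linearly with radius: τ = T·r/J = 1490 × 0.0144 / 9.448×10^-8 = 2.271×10^8 Pa.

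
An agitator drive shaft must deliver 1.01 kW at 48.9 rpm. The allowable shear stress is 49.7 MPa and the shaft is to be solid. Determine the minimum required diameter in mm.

27.2 mm

ω = 2π·48.9/60 = 5.121 rad/s, so T = P/ω = 1.01×10³ / 5.121 = 197.2 N·m.
For a solid shaft τ_max = 16T/(πd³), so d = (16T/(π τ_allow))^(1/3) = (16·197.2/(π·4.97×10^7))^(1/3) = 0.02724 m.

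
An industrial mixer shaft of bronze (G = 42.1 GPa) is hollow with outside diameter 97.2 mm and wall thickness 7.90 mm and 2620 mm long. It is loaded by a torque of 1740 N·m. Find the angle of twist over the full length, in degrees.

1.39°

J = π(d_o⁴ − d_i⁴)/32 = π(0.0972⁴ − 0.0814⁴)/32 = 4.453×10^-6 m⁴.
θ = T·L/(G·J) = 1740 × 2.62 / (42.1×10⁹ × 4.453×10^-6) = 0.02432 rad.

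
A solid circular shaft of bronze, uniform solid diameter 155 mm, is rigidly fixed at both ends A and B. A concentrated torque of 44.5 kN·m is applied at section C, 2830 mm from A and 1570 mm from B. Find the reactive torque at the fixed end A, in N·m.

15900 N·m

With uniform GJ and both ends fixed, compatibility θ_AC = θ_CB gives T_A·a = T_B·b, together with T_A + T_B = T₀.
T_A = T₀·b/(a+b) = 44500·1570/4400 = 15880 N·m; T_B = 28620 N·m.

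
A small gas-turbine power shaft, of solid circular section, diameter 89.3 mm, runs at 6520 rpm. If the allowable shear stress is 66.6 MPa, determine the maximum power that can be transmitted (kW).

J = πd⁴/32 = π(0.0893)⁴/32 = 6.243×10^-6 m⁴.
T_max = τ_allow·J/r = 6.66×10^7 × 6.243×10^-6 / 0.0446 = 9312 N·m.
ω = 2π·6520/60 = 682.8 rad/s, so P_max = T_max·ω = 6.358×10^6 W.

6360 kW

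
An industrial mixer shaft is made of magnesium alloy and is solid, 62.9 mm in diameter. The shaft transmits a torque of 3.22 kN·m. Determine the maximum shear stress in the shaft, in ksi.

J = πd⁴/32 = π(0.0629)⁴/32 = 1.537×10^-6 m⁴.
τ_max = T·r/J = 3220 × 0.0314 / 1.537×10^-6 = 6.590×10^7 Pa.

9.56 ksi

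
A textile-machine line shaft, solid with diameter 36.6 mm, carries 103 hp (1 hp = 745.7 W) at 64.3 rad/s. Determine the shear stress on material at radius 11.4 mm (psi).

11200 psi

ω = 64.3 rad/s, so T = P/ω = 103×745.7 / 64.30 = 1195 N·m.
J = πd⁴/32 = π(0.0366)⁴/32 = 1.762×10^-7 m⁴.
Shear stress varies linearly with radius: τ = T·r/J = 1195 × 0.0114 / 1.762×10^-7 = 7.730×10^7 Pa.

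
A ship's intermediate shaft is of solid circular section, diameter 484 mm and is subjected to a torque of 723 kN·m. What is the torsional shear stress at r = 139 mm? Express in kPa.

18700 kPa

J = πd⁴/32 = π(0.484)⁴/32 = 5.387×10^-3 m⁴.
Shear stress varies linearly with radius: τ = T·r/J = 723000 × 0.139 / 5.387×10^-3 = 1.865×10^7 Pa.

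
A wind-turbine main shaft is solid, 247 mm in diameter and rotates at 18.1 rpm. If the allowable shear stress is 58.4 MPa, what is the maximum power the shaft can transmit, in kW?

J = πd⁴/32 = π(0.247)⁴/32 = 3.654×10^-4 m⁴.
T_max = τ_allow·J/r = 5.84×10^7 × 3.654×10^-4 / 0.123 = 172800 N·m.
ω = 2π·18.1/60 = 1.895 rad/s, so P_max = T_max·ω = 3.275×10^5 W.

328 kW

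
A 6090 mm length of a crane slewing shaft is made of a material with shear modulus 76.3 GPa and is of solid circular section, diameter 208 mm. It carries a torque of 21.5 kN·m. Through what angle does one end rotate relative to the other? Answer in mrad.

J = πd⁴/32 = π(0.208)⁴/32 = 1.838×10^-4 m⁴.
θ = T·L/(G·J) = 21500 × 6.09 / (76.3×10⁹ × 1.838×10^-4) = 9.339×10^-3 rad.

9.34 mrad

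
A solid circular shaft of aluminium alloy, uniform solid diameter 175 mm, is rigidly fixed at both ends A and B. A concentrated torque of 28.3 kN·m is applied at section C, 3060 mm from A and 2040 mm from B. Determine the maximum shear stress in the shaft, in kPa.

16100 kPa

With uniform GJ and both ends fixed, compatibility θ_AC = θ_CB gives T_A·a = T_B·b, together with T_A + T_B = T₀.
T_A = T₀·b/(a+b) = 28300·2040/5100 = 11320 N·m; T_B = 16980 N·m.
τ in each portion: τ_AC = 1.08×10^7 Pa, τ_CB = 1.61×10^7 Pa; maximum is in CB.
τ_max = T_CB·r/J = 16980·0.0875/9.21×10^-5 = 1.614×10^7 Pa.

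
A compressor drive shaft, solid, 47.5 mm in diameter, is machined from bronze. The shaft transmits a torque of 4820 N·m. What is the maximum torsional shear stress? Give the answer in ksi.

J = πd⁴/32 = π(0.0475)⁴/32 = 4.998×10^-7 m⁴.
τ_max = T·r/J = 4820 × 0.0238 / 4.998×10^-7 = 2.291×10^8 Pa.

33.2 ksi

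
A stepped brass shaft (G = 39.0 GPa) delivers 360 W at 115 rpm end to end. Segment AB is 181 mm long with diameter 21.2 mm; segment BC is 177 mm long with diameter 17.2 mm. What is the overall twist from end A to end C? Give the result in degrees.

ω = 2π·115/60 = 12.04 rad/s, so T = P/ω = 360 / 12.04 = 29.89 N·m.
J_AB = π(0.0212)⁴/32 = 1.98×10^-8 m⁴; J_BC = π(0.0172)⁴/32 = 8.59×10^-9 m⁴.
θ = (T/G)·Σ L_i/J_i = (29.89/39.0×10⁹)·(0.181/1.98×10^-8 + 0.177/8.59×10^-9) = 0.02279 rad.

1.31°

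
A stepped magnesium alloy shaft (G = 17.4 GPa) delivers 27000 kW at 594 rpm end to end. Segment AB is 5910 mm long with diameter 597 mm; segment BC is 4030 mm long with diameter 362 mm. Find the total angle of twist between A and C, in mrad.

71.5 mrad

ω = 2π·594/60 = 62.20 rad/s, so T = P/ω = 27000×10³ / 62.20 = 434100 N·m.
J_AB = π(0.597)⁴/32 = 0.0125 m⁴; J_BC = π(0.362)⁴/32 = 1.69×10^-3 m⁴.
θ = (T/G)·Σ L_i/J_i = (434100/17.4×10⁹)·(5.91/0.0125 + 4.03/1.69×10^-3) = 0.07145 rad.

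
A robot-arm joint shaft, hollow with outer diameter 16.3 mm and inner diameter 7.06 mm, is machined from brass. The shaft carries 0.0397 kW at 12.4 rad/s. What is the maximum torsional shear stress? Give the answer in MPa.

ω = 12.4 rad/s, so T = P/ω = 0.0397×10³ / 12.40 = 3.202 N·m.
J = π(d_o⁴ − d_i⁴)/32 = π(0.0163⁴ − 0.00706⁴)/32 = 6.686×10^-9 m⁴.
τ_max = T·r/J = 3.202 × 0.00815 / 6.686×10^-9 = 3.902×10^6 Pa.

3.90 MPa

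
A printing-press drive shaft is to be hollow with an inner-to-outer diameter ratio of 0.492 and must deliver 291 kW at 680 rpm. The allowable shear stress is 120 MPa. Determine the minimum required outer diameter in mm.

ω = 2π·680/60 = 71.21 rad/s, so T = P/ω = 291×10³ / 71.21 = 4087 N·m.
For a hollow shaft with d_i/d_o = 0.492: τ_max = 16T/(π d_o³ (1−k⁴)), so d_o = [16T/(π τ_allow (1−k⁴))]^(1/3) = [16·4087/(π·1.20×10^8·0.9414)]^(1/3) = 0.05690 m.

56.9 mm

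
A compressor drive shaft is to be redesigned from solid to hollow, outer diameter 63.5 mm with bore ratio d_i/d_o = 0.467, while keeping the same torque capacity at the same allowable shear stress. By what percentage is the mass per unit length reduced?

19.2 %

Equal τ_max and T ⇒ the solid shaft needs d_s³ = d_o³(1−k⁴), so d_s = 63.5·(1−0.467⁴)^(1/3) = 62.48 mm.
Area ratio A_h/A_s = d_o²(1−k²)/d_s² = (1−k²)/(1−k⁴)^(2/3) = 0.8077.
Mass saving = 1 − 0.8077 = 19.2 %.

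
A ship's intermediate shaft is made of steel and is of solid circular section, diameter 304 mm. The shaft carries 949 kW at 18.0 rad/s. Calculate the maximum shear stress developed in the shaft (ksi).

ω = 18.0 rad/s, so T = P/ω = 949×10³ / 18.00 = 52720 N·m.
J = πd⁴/32 = π(0.304)⁴/32 = 8.385×10^-4 m⁴.
τ_max = T·r/J = 52720 × 0.152 / 8.385×10^-4 = 9.557×10^6 Pa.

1.39 ksi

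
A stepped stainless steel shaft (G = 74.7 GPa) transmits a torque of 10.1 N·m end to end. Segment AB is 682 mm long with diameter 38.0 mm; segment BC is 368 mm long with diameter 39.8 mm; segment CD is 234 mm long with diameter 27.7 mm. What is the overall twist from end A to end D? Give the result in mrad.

1.20 mrad

J_AB = π(0.0380)⁴/32 = 2.05×10^-7 m⁴; J_BC = π(0.0398)⁴/32 = 2.46×10^-7 m⁴; J_CD = π(0.0277)⁴/32 = 5.78×10^-8 m⁴.
θ = (T/G)·Σ L_i/J_i = (10.10/74.7×10⁹)·(0.682/2.05×10^-7 + 0.368/2.46×10^-7 + 0.234/5.78×10^-8) = 1.200×10^-3 rad.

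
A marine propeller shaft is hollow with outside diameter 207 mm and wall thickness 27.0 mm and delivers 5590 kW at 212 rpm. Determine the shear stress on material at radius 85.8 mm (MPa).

171 MPa

ω = 2π·212/60 = 22.20 rad/s, so T = P/ω = 5590×10³ / 22.20 = 251800 N·m.
J = π(d_o⁴ − d_i⁴)/32 = π(0.207⁴ − 0.153⁴)/32 = 1.265×10^-4 m⁴.
Shear stress varies linearly with radius: τ = T·r/J = 251800 × 0.0858 / 1.265×10^-4 = 1.708×10^8 Pa.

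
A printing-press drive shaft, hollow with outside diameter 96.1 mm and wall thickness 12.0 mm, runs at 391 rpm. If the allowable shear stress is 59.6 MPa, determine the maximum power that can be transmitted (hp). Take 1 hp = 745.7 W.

J = π(d_o⁴ − d_i⁴)/32 = π(0.0961⁴ − 0.0721⁴)/32 = 5.720×10^-6 m⁴.
T_max = τ_allow·J/r = 5.96×10^7 × 5.720×10^-6 / 0.0480 = 7095 N·m.
ω = 2π·391/60 = 40.95 rad/s, so P_max = T_max·ω = 2.905×10^5 W.

390 hp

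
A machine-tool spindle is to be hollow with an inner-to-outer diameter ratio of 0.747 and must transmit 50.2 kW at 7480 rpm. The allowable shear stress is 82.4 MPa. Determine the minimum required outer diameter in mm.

ω = 2π·7480/60 = 783.3 rad/s, so T = P/ω = 50.2×10³ / 783.3 = 64.09 N·m.
For a hollow shaft with d_i/d_o = 0.747: τ_max = 16T/(π d_o³ (1−k⁴)), so d_o = [16T/(π τ_allow (1−k⁴))]^(1/3) = [16·64.09/(π·8.24×10^7·0.6886)]^(1/3) = 0.01792 m.

17.9 mm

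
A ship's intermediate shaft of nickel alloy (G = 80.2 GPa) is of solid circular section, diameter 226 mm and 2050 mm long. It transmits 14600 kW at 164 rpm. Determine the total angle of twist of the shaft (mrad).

84.8 mrad

ω = 2π·164/60 = 17.17 rad/s, so T = P/ω = 14600×10³ / 17.17 = 850100 N·m.
J = πd⁴/32 = π(0.226)⁴/32 = 2.561×10^-4 m⁴.
θ = T·L/(G·J) = 850100 × 2.05 / (80.2×10⁹ × 2.561×10^-4) = 0.08484 rad.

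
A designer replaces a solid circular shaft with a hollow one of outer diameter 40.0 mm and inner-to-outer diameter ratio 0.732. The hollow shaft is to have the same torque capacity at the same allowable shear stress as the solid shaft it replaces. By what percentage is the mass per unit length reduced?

41.8 %

Equal τ_max and T ⇒ the solid shaft needs d_s³ = d_o³(1−k⁴), so d_s = 40.0·(1−0.732⁴)^(1/3) = 35.73 mm.
Area ratio A_h/A_s = d_o²(1−k²)/d_s² = (1−k²)/(1−k⁴)^(2/3) = 0.5817.
Mass saving = 1 − 0.5817 = 41.8 %.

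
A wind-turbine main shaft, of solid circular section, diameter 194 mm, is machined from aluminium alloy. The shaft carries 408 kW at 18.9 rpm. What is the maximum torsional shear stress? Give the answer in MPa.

144 MPa

ω = 2π·18.9/60 = 1.979 rad/s, so T = P/ω = 408×10³ / 1.979 = 206100 N·m.
J = πd⁴/32 = π(0.194)⁴/32 = 1.391×10^-4 m⁴.
τ_max = T·r/J = 206100 × 0.0970 / 1.391×10^-4 = 1.438×10^8 Pa.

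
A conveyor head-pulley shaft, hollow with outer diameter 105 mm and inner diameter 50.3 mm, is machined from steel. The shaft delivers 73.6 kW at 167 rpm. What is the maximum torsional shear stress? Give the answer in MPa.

ω = 2π·167/60 = 17.49 rad/s, so T = P/ω = 73.6×10³ / 17.49 = 4209 N·m.
J = π(d_o⁴ − d_i⁴)/32 = π(0.105⁴ − 0.0503⁴)/32 = 1.130×10^-5 m⁴.
τ_max = T·r/J = 4209 × 0.0525 / 1.130×10^-5 = 1.954×10^7 Pa.

19.5 MPa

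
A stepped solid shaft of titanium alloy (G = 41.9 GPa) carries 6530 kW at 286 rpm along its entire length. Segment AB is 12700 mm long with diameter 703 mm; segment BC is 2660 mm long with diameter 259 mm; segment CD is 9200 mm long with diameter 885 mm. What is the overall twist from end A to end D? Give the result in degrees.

2.00°

ω = 2π·286/60 = 29.95 rad/s, so T = P/ω = 6530×10³ / 29.95 = 218000 N·m.
J_AB = π(0.703)⁴/32 = 0.0240 m⁴; J_BC = π(0.259)⁴/32 = 4.42×10^-4 m⁴; J_CD = π(0.885)⁴/32 = 0.0602 m⁴.
θ = (T/G)·Σ L_i/J_i = (218000/41.9×10⁹)·(12.7/0.0240 + 2.66/4.42×10^-4 + 9.20/0.0602) = 0.03488 rad.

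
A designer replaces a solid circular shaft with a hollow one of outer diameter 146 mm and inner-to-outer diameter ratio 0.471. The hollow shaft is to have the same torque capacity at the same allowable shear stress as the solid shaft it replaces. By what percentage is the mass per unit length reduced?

Equal τ_max and T ⇒ the solid shaft needs d_s³ = d_o³(1−k⁴), so d_s = 146·(1−0.471⁴)^(1/3) = 143.6 mm.
Area ratio A_h/A_s = d_o²(1−k²)/d_s² = (1−k²)/(1−k⁴)^(2/3) = 0.8048.
Mass saving = 1 − 0.8048 = 19.5 %.

19.5 %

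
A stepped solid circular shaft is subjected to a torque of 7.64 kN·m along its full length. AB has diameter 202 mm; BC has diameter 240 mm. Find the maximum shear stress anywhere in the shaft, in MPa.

4.72 MPa

Under the same torque, τ_max = 16T/(πd³) is largest where d is smallest — segment AB (d = 202 mm).
τ_max = 16·7640/(π·(0.202)³) = 4.721×10^6 Pa.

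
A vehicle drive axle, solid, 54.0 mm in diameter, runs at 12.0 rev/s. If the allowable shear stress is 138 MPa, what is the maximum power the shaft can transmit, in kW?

J = πd⁴/32 = π(0.0540)⁴/32 = 8.348×10^-7 m⁴.
T_max = τ_allow·J/r = 1.38×10^8 × 8.348×10^-7 / 0.0270 = 4267 N·m.
ω = 2π·12.0 = 75.40 rad/s, so P_max = T_max·ω = 3.217×10^5 W.

322 kW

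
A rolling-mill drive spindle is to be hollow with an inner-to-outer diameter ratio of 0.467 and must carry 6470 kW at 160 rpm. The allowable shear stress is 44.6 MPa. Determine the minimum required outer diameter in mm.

359 mm

ω = 2π·160/60 = 16.76 rad/s, so T = P/ω = 6470×10³ / 16.76 = 386100 N·m.
For a hollow shaft with d_i/d_o = 0.467: τ_max = 16T/(π d_o³ (1−k⁴)), so d_o = [16T/(π τ_allow (1−k⁴))]^(1/3) = [16·386100/(π·4.46×10^7·0.9524)]^(1/3) = 0.3591 m.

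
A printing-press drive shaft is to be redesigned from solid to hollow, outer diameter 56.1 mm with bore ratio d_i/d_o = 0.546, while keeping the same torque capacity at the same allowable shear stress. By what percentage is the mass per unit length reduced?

Equal τ_max and T ⇒ the solid shaft needs d_s³ = d_o³(1−k⁴), so d_s = 56.1·(1−0.546⁴)^(1/3) = 54.39 mm.
Area ratio A_h/A_s = d_o²(1−k²)/d_s² = (1−k²)/(1−k⁴)^(2/3) = 0.7468.
Mass saving = 1 − 0.7468 = 25.3 %.

25.3 %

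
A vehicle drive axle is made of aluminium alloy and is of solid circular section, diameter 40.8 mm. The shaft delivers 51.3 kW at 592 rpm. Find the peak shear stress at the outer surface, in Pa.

ω = 2π·592/60 = 61.99 rad/s, so T = P/ω = 51.3×10³ / 61.99 = 827.5 N·m.
J = πd⁴/32 = π(0.0408)⁴/32 = 2.720×10^-7 m⁴.
τ_max = T·r/J = 827.5 × 0.0204 / 2.720×10^-7 = 6.205×10^7 Pa.

6.21e7 Pa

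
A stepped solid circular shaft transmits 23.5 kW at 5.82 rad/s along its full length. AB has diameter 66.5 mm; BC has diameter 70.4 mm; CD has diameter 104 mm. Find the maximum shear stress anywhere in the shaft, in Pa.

ω = 5.82 rad/s, so T = P/ω = 23.5×10³ / 5.820 = 4038 N·m.
Under the same torque, τ_max = 16T/(πd³) is largest where d is smallest — segment AB (d = 66.5 mm).
τ_max = 16·4038/(π·(0.0665)³) = 6.993×10^7 Pa.

6.99e7 Pa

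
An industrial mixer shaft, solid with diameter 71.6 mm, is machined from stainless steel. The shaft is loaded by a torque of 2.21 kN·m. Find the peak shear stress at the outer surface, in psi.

4450 psi

J = πd⁴/32 = π(0.0716)⁴/32 = 2.580×10^-6 m⁴.
τ_max = T·r/J = 2210 × 0.0358 / 2.580×10^-6 = 3.066×10^7 Pa.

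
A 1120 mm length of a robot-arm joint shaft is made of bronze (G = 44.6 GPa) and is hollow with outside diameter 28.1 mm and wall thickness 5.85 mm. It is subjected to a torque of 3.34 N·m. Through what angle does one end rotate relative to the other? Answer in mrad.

1.55 mrad

J = π(d_o⁴ − d_i⁴)/32 = π(0.0281⁴ − 0.0164⁴)/32 = 5.411×10^-8 m⁴.
θ = T·L/(G·J) = 3.340 × 1.12 / (44.6×10⁹ × 5.411×10^-8) = 1.550×10^-3 rad.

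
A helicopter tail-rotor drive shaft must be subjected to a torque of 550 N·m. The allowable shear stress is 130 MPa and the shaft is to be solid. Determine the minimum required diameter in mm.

For a solid shaft τ_max = 16T/(πd³), so d = (16T/(π τ_allow))^(1/3) = (16·550.0/(π·1.30×10^8))^(1/3) = 0.02783 m.

27.8 mm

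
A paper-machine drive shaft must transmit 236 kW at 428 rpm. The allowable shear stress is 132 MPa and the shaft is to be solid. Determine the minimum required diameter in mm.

ω = 2π·428/60 = 44.82 rad/s, so T = P/ω = 236×10³ / 44.82 = 5265 N·m.
For a solid shaft τ_max = 16T/(πd³), so d = (16T/(π τ_allow))^(1/3) = (16·5265/(π·1.32×10^8))^(1/3) = 0.05879 m.

58.8 mm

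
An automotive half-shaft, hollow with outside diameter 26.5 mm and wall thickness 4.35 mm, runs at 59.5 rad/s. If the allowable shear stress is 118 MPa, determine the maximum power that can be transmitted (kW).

20.4 kW

J = π(d_o⁴ − d_i⁴)/32 = π(0.0265⁴ − 0.0178⁴)/32 = 3.856×10^-8 m⁴.
T_max = τ_allow·J/r = 1.18×10^8 × 3.856×10^-8 / 0.0132 = 343.4 N·m.
ω = 59.5 rad/s, so P_max = T_max·ω = 2.043×10^4 W.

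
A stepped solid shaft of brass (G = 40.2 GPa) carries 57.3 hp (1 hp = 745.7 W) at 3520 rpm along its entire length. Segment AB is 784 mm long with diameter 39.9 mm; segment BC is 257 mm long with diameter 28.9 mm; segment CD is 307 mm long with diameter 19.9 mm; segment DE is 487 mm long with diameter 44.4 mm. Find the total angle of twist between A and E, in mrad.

81.1 mrad

ω = 2π·3520/60 = 368.6 rad/s, so T = P/ω = 57.3×745.7 / 368.6 = 115.9 N·m.
J_AB = π(0.0399)⁴/32 = 2.49×10^-7 m⁴; J_BC = π(0.0289)⁴/32 = 6.85×10^-8 m⁴; J_CD = π(0.0199)⁴/32 = 1.54×10^-8 m⁴; J_DE = π(0.0444)⁴/32 = 3.82×10^-7 m⁴.
θ = (T/G)·Σ L_i/J_i = (115.9/40.2×10⁹)·(0.784/2.49×10^-7 + 0.257/6.85×10^-8 + 0.307/1.54×10^-8 + 0.487/3.82×10^-7) = 0.08108 rad.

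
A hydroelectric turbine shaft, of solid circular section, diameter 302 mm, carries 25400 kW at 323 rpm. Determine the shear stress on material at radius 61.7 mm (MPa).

ω = 2π·323/60 = 33.82 rad/s, so T = P/ω = 25400×10³ / 33.82 = 750900 N·m.
J = πd⁴/32 = π(0.302)⁴/32 = 8.166×10^-4 m⁴.
Shear stress varies linearly with radius: τ = T·r/J = 750900 × 0.0617 / 8.166×10^-4 = 5.674×10^7 Pa.

56.7 MPa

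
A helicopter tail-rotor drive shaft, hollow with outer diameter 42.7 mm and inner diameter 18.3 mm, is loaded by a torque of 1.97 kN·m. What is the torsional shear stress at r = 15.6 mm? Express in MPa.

J = π(d_o⁴ − d_i⁴)/32 = π(0.0427⁴ − 0.0183⁴)/32 = 3.154×10^-7 m⁴.
Shear stress varies linearly with radius: τ = T·r/J = 1970 × 0.0156 / 3.154×10^-7 = 9.745×10^7 Pa.

97.5 MPa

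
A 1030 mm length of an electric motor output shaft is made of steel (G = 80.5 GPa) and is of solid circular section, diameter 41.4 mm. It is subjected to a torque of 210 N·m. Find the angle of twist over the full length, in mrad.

J = πd⁴/32 = π(0.0414)⁴/32 = 2.884×10^-7 m⁴.
θ = T·L/(G·J) = 210.0 × 1.03 / (80.5×10⁹ × 2.884×10^-7) = 9.317×10^-3 rad.

9.32 mrad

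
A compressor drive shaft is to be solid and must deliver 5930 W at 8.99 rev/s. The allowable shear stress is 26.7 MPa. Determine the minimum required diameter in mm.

ω = 2π·8.99 = 56.49 rad/s, so T = P/ω = 5930 / 56.49 = 105.0 N·m.
For a solid shaft τ_max = 16T/(πd³), so d = (16T/(π τ_allow))^(1/3) = (16·105.0/(π·2.67×10^7))^(1/3) = 0.02716 m.

27.2 mm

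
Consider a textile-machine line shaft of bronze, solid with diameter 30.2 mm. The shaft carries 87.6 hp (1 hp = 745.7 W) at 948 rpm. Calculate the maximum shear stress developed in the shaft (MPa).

ω = 2π·948/60 = 99.27 rad/s, so T = P/ω = 87.6×745.7 / 99.27 = 658.0 N·m.
J = πd⁴/32 = π(0.0302)⁴/32 = 8.166×10^-8 m⁴.
τ_max = T·r/J = 658.0 × 0.0151 / 8.166×10^-8 = 1.217×10^8 Pa.

122 MPa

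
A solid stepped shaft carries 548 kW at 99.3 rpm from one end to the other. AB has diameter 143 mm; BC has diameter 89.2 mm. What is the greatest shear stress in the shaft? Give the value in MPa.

378 MPa

ω = 2π·99.3/60 = 10.40 rad/s, so T = P/ω = 548×10³ / 10.40 = 52700 N·m.
Under the same torque, τ_max = 16T/(πd³) is largest where d is smallest — segment BC (d = 89.2 mm).
τ_max = 16·52700/(π·(0.0892)³) = 3.782×10^8 Pa.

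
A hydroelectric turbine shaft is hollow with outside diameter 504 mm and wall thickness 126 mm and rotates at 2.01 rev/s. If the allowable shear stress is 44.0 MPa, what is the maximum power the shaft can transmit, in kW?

13100 kW

J = π(d_o⁴ − d_i⁴)/32 = π(0.504⁴ − 0.252⁴)/32 = 5.939×10^-3 m⁴.
T_max = τ_allow·J/r = 4.40×10^7 × 5.939×10^-3 / 0.252 = 1.037e6 N·m.
ω = 2π·2.01 = 12.63 rad/s, so P_max = T_max·ω = 1.310×10^7 W.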